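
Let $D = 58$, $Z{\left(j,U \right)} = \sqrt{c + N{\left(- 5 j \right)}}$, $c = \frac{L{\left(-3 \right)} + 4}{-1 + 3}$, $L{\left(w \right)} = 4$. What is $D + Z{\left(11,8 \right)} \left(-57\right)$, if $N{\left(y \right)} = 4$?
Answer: $58 - 114 \sqrt{2} \approx -103.22$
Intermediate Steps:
$c = 4$ ($c = \frac{4 + 4}{-1 + 3} = \frac{8}{2} = 8 \cdot \frac{1}{2} = 4$)
$Z{\left(j,U \right)} = 2 \sqrt{2}$ ($Z{\left(j,U \right)} = \sqrt{4 + 4} = \sqrt{8} = 2 \sqrt{2}$)
$D + Z{\left(11,8 \right)} \left(-57\right) = 58 + 2 \sqrt{2} \left(-57\right) = 58 - 114 \sqrt{2}$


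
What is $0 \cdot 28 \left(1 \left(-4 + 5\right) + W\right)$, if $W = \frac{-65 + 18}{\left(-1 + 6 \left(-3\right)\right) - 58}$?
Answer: $0$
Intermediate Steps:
$W = \frac{47}{77}$ ($W = - \frac{47}{\left(-1 - 18\right) - 58} = - \frac{47}{-19 - 58} = - \frac{47}{-77} = \left(-47\right) \left(- \frac{1}{77}\right) = \frac{47}{77} \approx 0.61039$)
$0 \cdot 28 \left(1 \left(-4 + 5\right) + W\right) = 0 \cdot 28 \left(1 \left(-4 + 5\right) + \frac{47}{77}\right) = 0 \left(1 \cdot 1 + \frac{47}{77}\right) = 0 \left(1 + \frac{47}{77}\right) = 0 \cdot \frac{124}{77} = 0$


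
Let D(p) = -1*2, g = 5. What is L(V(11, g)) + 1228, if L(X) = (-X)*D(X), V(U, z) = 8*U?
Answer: 1404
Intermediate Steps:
D(p) = -2
L(X) = 2*X (L(X) = -X*(-2) = 2*X)
L(V(11, g)) + 1228 = 2*(8*11) + 1228 = 2*88 + 1228 = 176 + 1228 = 1404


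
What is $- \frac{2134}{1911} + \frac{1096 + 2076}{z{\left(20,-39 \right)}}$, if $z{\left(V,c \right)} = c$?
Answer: $- \frac{157562}{1911} \approx -82.45$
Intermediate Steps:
$- \frac{2134}{1911} + \frac{1096 + 2076}{z{\left(20,-39 \right)}} = - \frac{2134}{1911} + \frac{1096 + 2076}{-39} = \left(-2134\right) \frac{1}{1911} + 3172 \left(- \frac{1}{39}\right) = - \frac{2134}{1911} - \frac{244}{3} = - \frac{157562}{1911}$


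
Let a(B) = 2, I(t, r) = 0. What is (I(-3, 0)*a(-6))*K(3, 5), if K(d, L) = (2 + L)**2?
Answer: 0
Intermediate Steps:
(I(-3, 0)*a(-6))*K(3, 5) = (0*2)*(2 + 5)**2 = 0*7**2 = 0*49 = 0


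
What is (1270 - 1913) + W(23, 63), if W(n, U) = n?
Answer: -620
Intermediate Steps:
(1270 - 1913) + W(23, 63) = (1270 - 1913) + 23 = -643 + 23 = -620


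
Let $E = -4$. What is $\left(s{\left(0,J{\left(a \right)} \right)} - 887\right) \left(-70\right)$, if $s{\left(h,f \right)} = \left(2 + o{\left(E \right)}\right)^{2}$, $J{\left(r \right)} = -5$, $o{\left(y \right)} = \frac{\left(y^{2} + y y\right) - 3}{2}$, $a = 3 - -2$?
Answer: $\frac{86065}{2} \approx 43033.0$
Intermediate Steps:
$a = 5$ ($a = 3 + 2 = 5$)
$o{\left(y \right)} = - \frac{3}{2} + y^{2}$ ($o{\left(y \right)} = \left(\left(y^{2} + y^{2}\right) - 3\right) \frac{1}{2} = \left(2 y^{2} - 3\right) \frac{1}{2} = \left(-3 + 2 y^{2}\right) \frac{1}{2} = - \frac{3}{2} + y^{2}$)
$s{\left(h,f \right)} = \frac{1089}{4}$ ($s{\left(h,f \right)} = \left(2 - \left(\frac{3}{2} - \left(-4\right)^{2}\right)\right)^{2} = \left(2 + \left(- \frac{3}{2} + 16\right)\right)^{2} = \left(2 + \frac{29}{2}\right)^{2} = \left(\frac{33}{2}\right)^{2} = \frac{1089}{4}$)
$\left(s{\left(0,J{\left(a \right)} \right)} - 887\right) \left(-70\right) = \left(\frac{1089}{4} - 887\right) \left(-70\right) = \left(- \frac{2459}{4}\right) \left(-70\right) = \frac{86065}{2}$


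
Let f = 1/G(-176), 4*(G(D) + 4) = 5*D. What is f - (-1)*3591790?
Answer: 804560959/224 ≈ 3.5918e+6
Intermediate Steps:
G(D) = -4 + 5*D/4 (G(D) = -4 + (5*D)/4 = -4 + 5*D/4)
f = -1/224 (f = 1/(-4 + (5/4)*(-176)) = 1/(-4 - 220) = 1/(-224) = -1/224 ≈ -0.0044643)
f - (-1)*3591790 = -1/224 - (-1)*3591790 = -1/224 - 1*(-3591790) = -1/224 + 3591790 = 804560959/224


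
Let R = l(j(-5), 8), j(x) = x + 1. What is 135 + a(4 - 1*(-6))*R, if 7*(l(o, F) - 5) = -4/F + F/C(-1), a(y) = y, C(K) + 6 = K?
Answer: 8950/49 ≈ 182.65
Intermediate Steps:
C(K) = -6 + K
j(x) = 1 + x
l(o, F) = 5 - 4/(7*F) - F/49 (l(o, F) = 5 + (-4/F + F/(-6 - 1))/7 = 5 + (-4/F + F/(-7))/7 = 5 + (-4/F + F*(-⅐))/7 = 5 + (-4/F - F/7)/7 = 5 + (-4/(7*F) - F/49) = 5 - 4/(7*F) - F/49)
R = 467/98 (R = (1/49)*(-28 + 8*(245 - 1*8))/8 = (1/49)*(⅛)*(-28 + 8*(245 - 8)) = (1/49)*(⅛)*(-28 + 8*237) = (1/49)*(⅛)*(-28 + 1896) = (1/49)*(⅛)*1868 = 467/98 ≈ 4.7653)
135 + a(4 - 1*(-6))*R = 135 + (4 - 1*(-6))*(467/98) = 135 + (4 + 6)*(467/98) = 135 + 10*(467/98) = 135 + 2335/49 = 8950/49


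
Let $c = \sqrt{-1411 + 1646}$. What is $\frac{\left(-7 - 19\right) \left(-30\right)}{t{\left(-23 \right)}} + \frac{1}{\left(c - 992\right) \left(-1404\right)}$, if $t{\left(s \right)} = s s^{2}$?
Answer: $- \frac{269349686204}{4201556852493} + \frac{\sqrt{235}}{1381295916} \approx -0.064107$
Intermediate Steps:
$c = \sqrt{235} \approx 15.33$
$t{\left(s \right)} = s^{3}$
$\frac{\left(-7 - 19\right) \left(-30\right)}{t{\left(-23 \right)}} + \frac{1}{\left(c - 992\right) \left(-1404\right)} = \frac{\left(-7 - 19\right) \left(-30\right)}{\left(-23\right)^{3}} + \frac{1}{\left(\sqrt{235} - 992\right) \left(-1404\right)} = \frac{\left(-26\right) \left(-30\right)}{-12167} + \frac{1}{-992 + \sqrt{235}} \left(- \frac{1}{1404}\right) = 780 \left(- \frac{1}{12167}\right) - \frac{1}{1404 \left(-992 + \sqrt{235}\right)} = - \frac{780}{12167} - \frac{1}{1404 \left(-992 + \sqrt{235}\right)}$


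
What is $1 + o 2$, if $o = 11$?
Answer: $23$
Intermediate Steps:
$1 + o 2 = 1 + 11 \cdot 2 = 1 + 22 = 23$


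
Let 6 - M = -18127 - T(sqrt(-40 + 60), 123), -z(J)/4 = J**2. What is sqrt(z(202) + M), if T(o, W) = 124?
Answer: I*sqrt(144959) ≈ 380.73*I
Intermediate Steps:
z(J) = -4*J**2
M = 18257 (M = 6 - (-18127 - 1*124) = 6 - (-18127 - 124) = 6 - 1*(-18251) = 6 + 18251 = 18257)
sqrt(z(202) + M) = sqrt(-4*202**2 + 18257) = sqrt(-4*40804 + 18257) = sqrt(-163216 + 18257) = sqrt(-144959) = I*sqrt(144959)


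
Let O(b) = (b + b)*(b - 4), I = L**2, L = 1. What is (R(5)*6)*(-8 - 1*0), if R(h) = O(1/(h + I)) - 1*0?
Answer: 184/3 ≈ 61.333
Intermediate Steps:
I = 1 (I = 1**2 = 1)
O(b) = 2*b*(-4 + b) (O(b) = (2*b)*(-4 + b) = 2*b*(-4 + b))
R(h) = 2*(-4 + 1/(1 + h))/(1 + h) (R(h) = 2*(-4 + 1/(h + 1))/(h + 1) - 1*0 = 2*(-4 + 1/(1 + h))/(1 + h) + 0 = 2*(-4 + 1/(1 + h))/(1 + h))
(R(5)*6)*(-8 - 1*0) = ((2*(-3 - 4*5)/(1 + 5)**2)*6)*(-8 - 1*0) = ((2*(-3 - 20)/6**2)*6)*(-8 + 0) = ((2*(1/36)*(-23))*6)*(-8) = -23/18*6*(-8) = -23/3*(-8) = 184/3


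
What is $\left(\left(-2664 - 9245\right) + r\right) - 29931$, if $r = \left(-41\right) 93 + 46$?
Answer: $-45607$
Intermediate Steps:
$r = -3767$ ($r = -3813 + 46 = -3767$)
$\left(\left(-2664 - 9245\right) + r\right) - 29931 = \left(\left(-2664 - 9245\right) - 3767\right) - 29931 = \left(-11909 - 3767\right) - 29931 = -15676 - 29931 = -45607$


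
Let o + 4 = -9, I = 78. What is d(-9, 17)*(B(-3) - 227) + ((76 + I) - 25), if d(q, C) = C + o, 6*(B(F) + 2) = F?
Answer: -789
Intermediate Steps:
B(F) = -2 + F/6
o = -13 (o = -4 - 9 = -13)
d(q, C) = -13 + C (d(q, C) = C - 13 = -13 + C)
d(-9, 17)*(B(-3) - 227) + ((76 + I) - 25) = (-13 + 17)*((-2 + (1/6)*(-3)) - 227) + ((76 + 78) - 25) = 4*((-2 - 1/2) - 227) + (154 - 25) = 4*(-5/2 - 227) + 129 = 4*(-459/2) + 129 = -918 + 129 = -789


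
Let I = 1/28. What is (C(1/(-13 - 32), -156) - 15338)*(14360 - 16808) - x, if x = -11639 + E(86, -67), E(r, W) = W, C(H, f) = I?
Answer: 262913298/7 ≈ 3.7559e+7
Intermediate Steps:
I = 1/28 ≈ 0.035714
C(H, f) = 1/28
x = -11706 (x = -11639 - 67 = -11706)
(C(1/(-13 - 32), -156) - 15338)*(14360 - 16808) - x = (1/28 - 15338)*(14360 - 16808) - 1*(-11706) = -429463/28*(-2448) + 11706 = 262831356/7 + 11706 = 262913298/7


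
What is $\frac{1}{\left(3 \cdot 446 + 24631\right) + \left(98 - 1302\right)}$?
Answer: $\frac{1}{24765} \approx 4.038 \cdot 10^{-5}$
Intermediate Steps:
$\frac{1}{\left(3 \cdot 446 + 24631\right) + \left(98 - 1302\right)} = \frac{1}{\left(1338 + 24631\right) + \left(98 - 1302\right)} = \frac{1}{25969 - 1204} = \frac{1}{24765}$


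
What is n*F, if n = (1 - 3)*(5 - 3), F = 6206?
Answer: -24824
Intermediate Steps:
n = -4 (n = -2*2 = -4)
n*F = -4*6206 = -24824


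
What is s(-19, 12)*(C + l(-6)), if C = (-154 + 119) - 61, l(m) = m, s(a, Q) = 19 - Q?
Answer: -714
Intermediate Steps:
C = -96 (C = -35 - 61 = -96)
s(-19, 12)*(C + l(-6)) = (19 - 1*12)*(-96 - 6) = (19 - 12)*(-102) = 7*(-102) = -714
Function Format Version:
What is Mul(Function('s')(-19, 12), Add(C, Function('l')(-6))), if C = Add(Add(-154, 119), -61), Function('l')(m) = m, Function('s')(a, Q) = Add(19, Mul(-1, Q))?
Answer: -714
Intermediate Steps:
C = -96 (C = Add(-35, -61) = -96)
Mul(Function('s')(-19, 12), Add(C, Function('l')(-6))) = Mul(Add(19, Mul(-1, 12)), Add(-96, -6)) = Mul(Add(19, -12), -102) = Mul(7, -102) = -714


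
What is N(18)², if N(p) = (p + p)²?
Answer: 1679616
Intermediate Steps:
N(p) = 4*p² (N(p) = (2*p)² = 4*p²)
N(18)² = (4*18²)² = (4*324)² = 1296² = 1679616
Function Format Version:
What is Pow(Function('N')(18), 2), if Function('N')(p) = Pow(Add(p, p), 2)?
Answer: 1679616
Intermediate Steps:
Function('N')(p) = Mul(4, Pow(p, 2)) (Function('N')(p) = Pow(Mul(2, p), 2) = Mul(4, Pow(p, 2)))
Pow(Function('N')(18), 2) = Pow(Mul(4, Pow(18, 2)), 2) = Pow(Mul(4, 324), 2) = Pow(1296, 2) = 1679616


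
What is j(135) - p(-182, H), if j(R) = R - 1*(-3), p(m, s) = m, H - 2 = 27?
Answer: 320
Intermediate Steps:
H = 29 (H = 2 + 27 = 29)
j(R) = 3 + R (j(R) = R + 3 = 3 + R)
j(135) - p(-182, H) = (3 + 135) - 1*(-182) = 138 + 182 = 320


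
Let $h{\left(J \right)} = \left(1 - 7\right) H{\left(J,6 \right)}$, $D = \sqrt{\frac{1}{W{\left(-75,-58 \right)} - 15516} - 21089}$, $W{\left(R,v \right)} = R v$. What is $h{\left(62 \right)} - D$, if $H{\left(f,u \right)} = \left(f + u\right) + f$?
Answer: $-780 - \frac{5 i \sqrt{105174686706}}{11166} \approx -780.0 - 145.22 i$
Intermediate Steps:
$H{\left(f,u \right)} = u + 2 f$
$D = \frac{5 i \sqrt{105174686706}}{11166}$ ($D = \sqrt{\frac{1}{\left(-75\right) \left(-58\right) - 15516} - 21089} = \sqrt{\frac{1}{4350 - 15516} - 21089} = \sqrt{\frac{1}{-11166} - 21089} = \sqrt{- \frac{1}{11166} - 21089} = \sqrt{- \frac{235479775}{11166}} = \frac{5 i \sqrt{105174686706}}{11166} \approx 145.22 i$)
$h{\left(J \right)} = -36 - 12 J$ ($h{\left(J \right)} = \left(1 - 7\right) \left(6 + 2 J\right) = - 6 \left(6 + 2 J\right) = -36 - 12 J$)
$h{\left(62 \right)} - D = \left(-36 - 744\right) - \frac{5 i \sqrt{105174686706}}{11166} = -780 - \frac{5 i \sqrt{105174686706}}{11166}$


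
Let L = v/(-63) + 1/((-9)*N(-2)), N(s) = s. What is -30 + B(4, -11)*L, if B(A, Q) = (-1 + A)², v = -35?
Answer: -49/2 ≈ -24.500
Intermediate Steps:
L = 11/18 (L = -35/(-63) + 1/(-9*(-2)) = -35*(-1/63) - ⅑*(-½) = 5/9 + 1/18 = 11/18 ≈ 0.61111)
-30 + B(4, -11)*L = -30 + (-1 + 4)²*(11/18) = -30 + 3²*(11/18) = -30 + 9*(11/18) = -30 + 11/2 = -49/2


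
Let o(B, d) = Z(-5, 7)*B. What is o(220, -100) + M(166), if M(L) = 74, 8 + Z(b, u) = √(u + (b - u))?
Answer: -1686 + 220*I*√5 ≈ -1686.0 + 491.94*I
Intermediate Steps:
Z(b, u) = -8 + √b (Z(b, u) = -8 + √(u + (b - u)) = -8 + √b)
o(B, d) = B*(-8 + I*√5) (o(B, d) = (-8 + √(-5))*B = (-8 + I*√5)*B = B*(-8 + I*√5))
o(220, -100) + M(166) = 220*(-8 + I*√5) + 74 = (-1760 + 220*I*√5) + 74 = -1686 + 220*I*√5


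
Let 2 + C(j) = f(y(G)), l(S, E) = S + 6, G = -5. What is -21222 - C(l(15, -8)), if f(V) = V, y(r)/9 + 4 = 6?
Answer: -21238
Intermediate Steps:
l(S, E) = 6 + S
y(r) = 18 (y(r) = -36 + 9*6 = -36 + 54 = 18)
C(j) = 16 (C(j) = -2 + 18 = 16)
-21222 - C(l(15, -8)) = -21222 - 1*16 = -21222 - 16 = -21238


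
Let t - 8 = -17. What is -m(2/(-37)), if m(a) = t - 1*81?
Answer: 90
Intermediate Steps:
t = -9 (t = 8 - 17 = -9)
m(a) = -90 (m(a) = -9 - 1*81 = -9 - 81 = -90)
-m(2/(-37)) = -1*(-90) = 90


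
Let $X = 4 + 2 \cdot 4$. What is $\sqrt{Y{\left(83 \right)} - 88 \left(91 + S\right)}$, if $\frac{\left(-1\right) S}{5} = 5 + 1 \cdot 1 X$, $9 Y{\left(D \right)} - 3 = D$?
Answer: $\frac{i \sqrt{4666}}{3} \approx 22.769 i$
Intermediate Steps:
$Y{\left(D \right)} = \frac{1}{3} + \frac{D}{9}$
$X = 12$ ($X = 4 + 8 = 12$)
$S = -85$ ($S = - 5 \left(5 + 1 \cdot 1 \cdot 12\right) = - 5 \left(5 + 1 \cdot 12\right) = - 5 \left(5 + 12\right) = \left(-5\right) 17 = -85$)
$\sqrt{Y{\left(83 \right)} - 88 \left(91 + S\right)} = \sqrt{\left(\frac{1}{3} + \frac{1}{9} \cdot 83\right) - 88 \left(91 - 85\right)} = \sqrt{\left(\frac{1}{3} + \frac{83}{9}\right) - 528} = \sqrt{\frac{86}{9} - 528} = \sqrt{- \frac{4666}{9}} = \frac{i \sqrt{4666}}{3}$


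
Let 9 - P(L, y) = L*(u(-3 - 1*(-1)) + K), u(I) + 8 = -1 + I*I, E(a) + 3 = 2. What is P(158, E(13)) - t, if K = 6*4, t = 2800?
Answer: -5793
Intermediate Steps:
E(a) = -1 (E(a) = -3 + 2 = -1)
u(I) = -9 + I² (u(I) = -8 + (-1 + I*I) = -8 + (-1 + I²) = -9 + I²)
K = 24
P(L, y) = 9 - 19*L (P(L, y) = 9 - L*((-9 + (-3 - 1*(-1))²) + 24) = 9 - L*((-9 + (-3 + 1)²) + 24) = 9 - L*((-9 + (-2)²) + 24) = 9 - L*((-9 + 4) + 24) = 9 - L*(-5 + 24) = 9 - L*19 = 9 - 19*L)
P(158, E(13)) - t = (9 - 19*158) - 1*2800 = (9 - 3002) - 2800 = -2993 - 2800 = -5793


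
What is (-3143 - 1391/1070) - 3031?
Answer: -61753/10 ≈ -6175.3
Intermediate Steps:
(-3143 - 1391/1070) - 3031 = (-3143 - 1391*1/1070) - 3031 = (-3143 - 13/10) - 3031 = -31443/10 - 3031 = -61753/10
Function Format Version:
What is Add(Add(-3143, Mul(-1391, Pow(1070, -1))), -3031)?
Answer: Rational(-61753, 10) ≈ -6175.3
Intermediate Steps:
Add(Add(-3143, Mul(-1391, Pow(1070, -1))), -3031) = Add(Add(-3143, Mul(-1391, Rational(1, 1070))), -3031) = Add(Add(-3143, Rational(-13, 10)), -3031) = Add(Rational(-31443, 10), -3031) = Rational(-61753, 10)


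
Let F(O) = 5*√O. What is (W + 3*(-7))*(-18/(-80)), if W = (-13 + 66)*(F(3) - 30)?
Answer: -14499/40 + 477*√3/8 ≈ -259.20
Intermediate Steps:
W = -1590 + 265*√3 (W = (-13 + 66)*(5*√3 - 30) = 53*(-30 + 5*√3) = -1590 + 265*√3 ≈ -1131.0)
(W + 3*(-7))*(-18/(-80)) = ((-1590 + 265*√3) + 3*(-7))*(-18/(-80)) = ((-1590 + 265*√3) - 21)*(-18*(-1/80)) = (-1611 + 265*√3)*(9/40) = -14499/40 + 477*√3/8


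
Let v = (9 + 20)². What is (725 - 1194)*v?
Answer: -394429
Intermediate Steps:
v = 841 (v = 29² = 841)
(725 - 1194)*v = (725 - 1194)*841 = -469*841 = -394429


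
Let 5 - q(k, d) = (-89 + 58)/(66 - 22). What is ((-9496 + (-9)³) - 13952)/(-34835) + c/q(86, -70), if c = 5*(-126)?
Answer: -959557773/8743585 ≈ -109.74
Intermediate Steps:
c = -630
q(k, d) = 251/44 (q(k, d) = 5 - (-89 + 58)/(66 - 22) = 5 - (-31)/44 = 5 - 1*(-31/44) = 5 + 31/44 = 251/44)
((-9496 + (-9)³) - 13952)/(-34835) + c/q(86, -70) = ((-9496 + (-9)³) - 13952)/(-34835) - 630/251/44 = ((-9496 - 729) - 13952)*(-1/34835) - 630*44/251 = (-10225 - 13952)*(-1/34835) - 27720/251 = -24177*(-1/34835) - 27720/251 = 24177/34835 - 27720/251 = -959557773/8743585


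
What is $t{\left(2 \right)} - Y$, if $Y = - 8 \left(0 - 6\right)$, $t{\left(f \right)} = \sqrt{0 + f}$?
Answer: $-48 + \sqrt{2} \approx -46.586$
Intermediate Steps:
$t{\left(f \right)} = \sqrt{f}$
$Y = 48$ ($Y = \left(-8\right) \left(-6\right) = 48$)
$t{\left(2 \right)} - Y = \sqrt{2} - 48 = -48 + \sqrt{2}$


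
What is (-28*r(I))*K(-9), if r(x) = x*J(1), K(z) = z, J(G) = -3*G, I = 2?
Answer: -1512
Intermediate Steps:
r(x) = -3*x (r(x) = x*(-3*1) = x*(-3) = -3*x)
(-28*r(I))*K(-9) = -(-84)*2*(-9) = -28*(-6)*(-9) = 168*(-9) = -1512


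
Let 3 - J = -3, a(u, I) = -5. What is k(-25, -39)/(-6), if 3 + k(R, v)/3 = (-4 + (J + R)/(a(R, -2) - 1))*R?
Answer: -107/12 ≈ -8.9167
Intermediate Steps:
J = 6 (J = 3 - 1*(-3) = 3 + 3 = 6)
k(R, v) = -9 + 3*R*(-5 - R/6) (k(R, v) = -9 + 3*((-4 + (6 + R)/(-5 - 1))*R) = -9 + 3*((-4 + (6 + R)/(-6))*R) = -9 + 3*((-4 + (6 + R)*(-⅙))*R) = -9 + 3*((-4 + (-1 - R/6))*R) = -9 + 3*((-5 - R/6)*R) = -9 + 3*(R*(-5 - R/6)) = -9 + 3*R*(-5 - R/6))
k(-25, -39)/(-6) = (-9 - 15*(-25) - ½*(-25)²)/(-6) = (-9 + 375 - ½*625)*(-⅙) = (-9 + 375 - 625/2)*(-⅙) = (107/2)*(-⅙) = -107/12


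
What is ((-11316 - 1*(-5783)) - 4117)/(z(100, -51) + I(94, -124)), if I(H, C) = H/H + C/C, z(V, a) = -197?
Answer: 1930/39 ≈ 49.487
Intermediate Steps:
I(H, C) = 2 (I(H, C) = 1 + 1 = 2)
((-11316 - 1*(-5783)) - 4117)/(z(100, -51) + I(94, -124)) = ((-11316 - 1*(-5783)) - 4117)/(-197 + 2) = ((-11316 + 5783) - 4117)/(-195) = (-5533 - 4117)*(-1/195) = -9650*(-1/195) = 1930/39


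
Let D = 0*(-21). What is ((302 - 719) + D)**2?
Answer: 173889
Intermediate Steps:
D = 0
((302 - 719) + D)**2 = ((302 - 719) + 0)**2 = (-417 + 0)**2 = (-417)**2 = 173889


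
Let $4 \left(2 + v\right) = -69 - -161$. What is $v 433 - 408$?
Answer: $8685$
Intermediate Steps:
$v = 21$ ($v = -2 + \frac{-69 - -161}{4} = -2 + \frac{-69 + 161}{4} = -2 + \frac{1}{4} \cdot 92 = -2 + 23 = 21$)
$v 433 - 408 = 21 \cdot 433 - 408 = 9093 - 408 = 8685$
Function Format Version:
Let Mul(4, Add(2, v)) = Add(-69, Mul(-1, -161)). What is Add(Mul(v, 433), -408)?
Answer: 8685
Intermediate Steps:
v = 21 (v = Add(-2, Mul(Rational(1, 4), Add(-69, Mul(-1, -161)))) = Add(-2, Mul(Rational(1, 4), Add(-69, 161))) = Add(-2, Mul(Rational(1, 4), 92)) = Add(-2, 23) = 21)
Add(Mul(v, 433), -408) = Add(Mul(21, 433), -408) = Add(9093, -408) = 8685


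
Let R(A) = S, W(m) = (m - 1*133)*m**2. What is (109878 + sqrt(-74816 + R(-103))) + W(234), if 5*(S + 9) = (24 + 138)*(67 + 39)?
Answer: 5640234 + I*sqrt(1784765)/5 ≈ 5.6402e+6 + 267.19*I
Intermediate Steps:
W(m) = m**2*(-133 + m) (W(m) = (m - 133)*m**2 = (-133 + m)*m**2 = m**2*(-133 + m))
S = 17127/5 (S = -9 + ((24 + 138)*(67 + 39))/5 = -9 + (162*106)/5 = -9 + (1/5)*17172 = -9 + 17172/5 = 17127/5 ≈ 3425.4)
R(A) = 17127/5
(109878 + sqrt(-74816 + R(-103))) + W(234) = (109878 + sqrt(-74816 + 17127/5)) + 234**2*(-133 + 234) = (109878 + sqrt(-356953/5)) + 54756*101 = (109878 + I*sqrt(1784765)/5) + 5530356 = 5640234 + I*sqrt(1784765)/5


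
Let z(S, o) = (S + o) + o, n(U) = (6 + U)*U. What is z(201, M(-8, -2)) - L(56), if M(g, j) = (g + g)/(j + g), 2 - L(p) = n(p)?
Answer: 18371/5 ≈ 3674.2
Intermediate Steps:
n(U) = U*(6 + U)
L(p) = 2 - p*(6 + p)
M(g, j) = 2*g/(g + j) (M(g, j) = (2*g)/(g + j) = 2*g/(g + j))
z(S, o) = S + 2*o
z(201, M(-8, -2)) - L(56) = (201 + 2*(2*(-8)/(-8 - 2))) - (2 - 1*56*(6 + 56)) = (201 + 2*(2*(-8)/(-10))) - (2 - 1*56*62) = (201 + 2*(2*(-8)*(-⅒))) - (2 - 3472) = (201 + 2*(8/5)) - 1*(-3470) = (201 + 16/5) + 3470 = 1021/5 + 3470 = 18371/5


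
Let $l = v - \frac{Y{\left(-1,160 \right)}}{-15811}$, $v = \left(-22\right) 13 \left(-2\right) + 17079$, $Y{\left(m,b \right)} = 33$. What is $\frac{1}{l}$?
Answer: $\frac{15811}{279079994} \approx 5.6654 \cdot 10^{-5}$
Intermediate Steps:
$v = 17651$ ($v = \left(-286\right) \left(-2\right) + 17079 = 572 + 17079 = 17651$)
$l = \frac{279079994}{15811}$ ($l = 17651 - \frac{33}{-15811} = 17651 - 33 \left(- \frac{1}{15811}\right) = 17651 - - \frac{33}{15811} = 17651 + \frac{33}{15811} = \frac{279079994}{15811} \approx 17651.0$)
$\frac{1}{l} = \frac{1}{\frac{279079994}{15811}} = \frac{15811}{279079994}$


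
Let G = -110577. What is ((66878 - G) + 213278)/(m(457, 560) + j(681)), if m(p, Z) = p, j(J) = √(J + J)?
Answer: 25509283/29641 - 55819*√1362/29641 ≈ 791.11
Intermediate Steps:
j(J) = √2*√J (j(J) = √(2*J) = √2*√J)
((66878 - G) + 213278)/(m(457, 560) + j(681)) = ((66878 - 1*(-110577)) + 213278)/(457 + √2*√681) = ((66878 + 110577) + 213278)/(457 + √1362) = (177455 + 213278)/(457 + √1362) = 390733/(457 + √1362)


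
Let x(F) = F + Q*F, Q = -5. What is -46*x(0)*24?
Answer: 0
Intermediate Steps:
x(F) = -4*F (x(F) = F - 5*F = -4*F)
-46*x(0)*24 = -(-184)*0*24 = -46*0*24 = 0*24 = 0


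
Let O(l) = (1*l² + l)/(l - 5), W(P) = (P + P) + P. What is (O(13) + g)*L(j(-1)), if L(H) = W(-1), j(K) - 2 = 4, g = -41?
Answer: 219/4 ≈ 54.750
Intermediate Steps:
W(P) = 3*P (W(P) = 2*P + P = 3*P)
j(K) = 6 (j(K) = 2 + 4 = 6)
L(H) = -3 (L(H) = 3*(-1) = -3)
O(l) = (l + l²)/(-5 + l) (O(l) = (l² + l)/(-5 + l) = (l + l²)/(-5 + l))
(O(13) + g)*L(j(-1)) = (13*(1 + 13)/(-5 + 13) - 41)*(-3) = (13*14/8 - 41)*(-3) = (13*(⅛)*14 - 41)*(-3) = (91/4 - 41)*(-3) = -73/4*(-3) = 219/4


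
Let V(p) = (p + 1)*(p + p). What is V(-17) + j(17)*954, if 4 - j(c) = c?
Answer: -11858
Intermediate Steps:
V(p) = 2*p*(1 + p) (V(p) = (1 + p)*(2*p) = 2*p*(1 + p))
j(c) = 4 - c
V(-17) + j(17)*954 = 2*(-17)*(1 - 17) + (4 - 1*17)*954 = 2*(-17)*(-16) + (4 - 17)*954 = 544 - 13*954 = 544 - 12402 = -11858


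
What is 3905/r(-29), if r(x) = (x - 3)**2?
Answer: 3905/1024 ≈ 3.8135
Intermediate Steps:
r(x) = (-3 + x)**2
3905/r(-29) = 3905/((-3 - 29)**2) = 3905/((-32)**2) = 3905/1024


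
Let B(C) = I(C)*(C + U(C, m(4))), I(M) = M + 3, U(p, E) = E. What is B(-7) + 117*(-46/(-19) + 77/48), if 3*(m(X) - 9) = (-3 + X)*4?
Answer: 417347/912 ≈ 457.62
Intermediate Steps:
m(X) = 5 + 4*X/3 (m(X) = 9 + ((-3 + X)*4)/3 = 9 + (-12 + 4*X)/3 = 9 + (-4 + 4*X/3) = 5 + 4*X/3)
I(M) = 3 + M
B(C) = (3 + C)*(31/3 + C) (B(C) = (3 + C)*(C + (5 + (4/3)*4)) = (3 + C)*(C + (5 + 16/3)) = (3 + C)*(C + 31/3) = (3 + C)*(31/3 + C))
B(-7) + 117*(-46/(-19) + 77/48) = (3 - 7)*(31 + 3*(-7))/3 + 117*(-46/(-19) + 77/48) = (1/3)*(-4)*(31 - 21) + 117*(-46*(-1/19) + 77*(1/48)) = (1/3)*(-4)*10 + 117*(46/19 + 77/48) = -40/3 + 117*(3671/912) = -40/3 + 143169/304 = 417347/912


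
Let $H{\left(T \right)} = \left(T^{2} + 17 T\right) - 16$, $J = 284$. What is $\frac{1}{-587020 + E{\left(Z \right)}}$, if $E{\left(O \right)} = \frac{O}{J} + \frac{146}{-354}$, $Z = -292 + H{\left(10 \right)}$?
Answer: $- \frac{25134}{14754174409} \approx -1.7035 \cdot 10^{-6}$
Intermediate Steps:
$H{\left(T \right)} = -16 + T^{2} + 17 T$
$Z = -38$ ($Z = -292 + \left(-16 + 10^{2} + 17 \cdot 10\right) = -292 + \left(-16 + 100 + 170\right) = -292 + 254 = -38$)
$E{\left(O \right)} = - \frac{73}{177} + \frac{O}{284}$ ($E{\left(O \right)} = \frac{O}{284} + \frac{146}{-354} = O \frac{1}{284} + 146 \left(- \frac{1}{354}\right) = \frac{O}{284} - \frac{73}{177} = - \frac{73}{177} + \frac{O}{284}$)
$\frac{1}{-587020 + E{\left(Z \right)}} = \frac{1}{-587020 + \left(- \frac{73}{177} + \frac{1}{284} \left(-38\right)\right)} = \frac{1}{-587020 - \frac{13729}{25134}} = \frac{1}{- \frac{14754174409}{25134}} = - \frac{25134}{14754174409}$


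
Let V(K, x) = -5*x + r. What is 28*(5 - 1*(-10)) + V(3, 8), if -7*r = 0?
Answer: 380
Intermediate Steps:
r = 0 (r = -⅐*0 = 0)
V(K, x) = -5*x (V(K, x) = -5*x + 0 = -5*x)
28*(5 - 1*(-10)) + V(3, 8) = 28*(5 - 1*(-10)) - 5*8 = 28*(5 + 10) - 40 = 28*15 - 40 = 420 - 40 = 380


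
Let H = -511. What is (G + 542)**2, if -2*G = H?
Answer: 2544025/4 ≈ 6.3601e+5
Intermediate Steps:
G = 511/2 (G = -1/2*(-511) = 511/2 ≈ 255.50)
(G + 542)**2 = (511/2 + 542)**2 = (1595/2)**2 = 2544025/4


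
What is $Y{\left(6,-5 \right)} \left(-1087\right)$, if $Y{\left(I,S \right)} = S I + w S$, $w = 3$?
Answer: $48915$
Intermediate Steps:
$Y{\left(I,S \right)} = 3 S + I S$ ($Y{\left(I,S \right)} = S I + 3 S = I S + 3 S = 3 S + I S$)
$Y{\left(6,-5 \right)} \left(-1087\right) = - 5 \left(3 + 6\right) \left(-1087\right) = \left(-5\right) 9 \left(-1087\right) = \left(-45\right) \left(-1087\right) = 48915$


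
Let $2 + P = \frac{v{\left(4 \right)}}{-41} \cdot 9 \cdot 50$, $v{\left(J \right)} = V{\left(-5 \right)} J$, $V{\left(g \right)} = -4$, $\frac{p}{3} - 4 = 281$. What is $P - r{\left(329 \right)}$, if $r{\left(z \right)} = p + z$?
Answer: $- \frac{41426}{41} \approx -1010.4$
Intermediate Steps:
$p = 855$ ($p = 12 + 3 \cdot 281 = 12 + 843 = 855$)
$v{\left(J \right)} = - 4 J$
$r{\left(z \right)} = 855 + z$
$P = \frac{7118}{41}$ ($P = -2 + \frac{\left(-4\right) 4}{-41} \cdot 9 \cdot 50 = -2 + \left(-16\right) \left(- \frac{1}{41}\right) 9 \cdot 50 = -2 + \frac{16}{41} \cdot 9 \cdot 50 = -2 + \frac{144}{41} \cdot 50 = -2 + \frac{7200}{41} = \frac{7118}{41} \approx 173.61$)
$P - r{\left(329 \right)} = \frac{7118}{41} - \left(855 + 329\right) = \frac{7118}{41} - 1184 = - \frac{41426}{41}$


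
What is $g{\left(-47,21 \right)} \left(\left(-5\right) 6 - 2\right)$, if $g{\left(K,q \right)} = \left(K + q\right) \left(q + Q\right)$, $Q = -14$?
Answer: $5824$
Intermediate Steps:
$g{\left(K,q \right)} = \left(-14 + q\right) \left(K + q\right)$ ($g{\left(K,q \right)} = \left(K + q\right) \left(q - 14\right) = \left(K + q\right) \left(-14 + q\right) = \left(-14 + q\right) \left(K + q\right)$)
$g{\left(-47,21 \right)} \left(\left(-5\right) 6 - 2\right) = \left(21^{2} - -658 - 294 - 987\right) \left(\left(-5\right) 6 - 2\right) = \left(441 + 658 - 294 - 987\right) \left(-30 - 2\right) = \left(-182\right) \left(-32\right) = 5824$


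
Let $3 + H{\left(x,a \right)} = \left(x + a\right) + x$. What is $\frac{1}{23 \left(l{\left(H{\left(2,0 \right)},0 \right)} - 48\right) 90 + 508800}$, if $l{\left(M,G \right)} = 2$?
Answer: $\frac{1}{413580} \approx 2.4179 \cdot 10^{-6}$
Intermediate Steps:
$H{\left(x,a \right)} = -3 + a + 2 x$ ($H{\left(x,a \right)} = -3 + \left(\left(x + a\right) + x\right) = -3 + \left(\left(a + x\right) + x\right) = -3 + \left(a + 2 x\right) = -3 + a + 2 x$)
$\frac{1}{23 \left(l{\left(H{\left(2,0 \right)},0 \right)} - 48\right) 90 + 508800} = \frac{1}{23 \left(2 - 48\right) 90 + 508800} = \frac{1}{23 \left(-46\right) 90 + 508800} = \frac{1}{\left(-1058\right) 90 + 508800} = \frac{1}{-95220 + 508800} = \frac{1}{413580}$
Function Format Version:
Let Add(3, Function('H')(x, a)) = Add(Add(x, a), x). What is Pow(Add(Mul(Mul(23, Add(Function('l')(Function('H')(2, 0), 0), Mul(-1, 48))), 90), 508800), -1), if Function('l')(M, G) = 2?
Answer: Rational(1, 413580) ≈ 2.4179e-6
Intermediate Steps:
Function('H')(x, a) = Add(-3, a, Mul(2, x)) (Function('H')(x, a) = Add(-3, Add(Add(x, a), x)) = Add(-3, Add(Add(a, x), x)) = Add(-3, Add(a, Mul(2, x))) = Add(-3, a, Mul(2, x)))
Pow(Add(Mul(Mul(23, Add(Function('l')(Function('H')(2, 0), 0), Mul(-1, 48))), 90), 508800), -1) = Pow(Add(Mul(Mul(23, Add(2, Mul(-1, 48))), 90), 508800), -1) = Pow(Add(Mul(Mul(23, Add(2, -48)), 90), 508800), -1) = Pow(Add(Mul(Mul(23, -46), 90), 508800), -1) = Pow(Add(Mul(-1058, 90), 508800), -1) = Pow(Add(-95220, 508800), -1) = Pow(413580, -1) = Rational(1, 413580)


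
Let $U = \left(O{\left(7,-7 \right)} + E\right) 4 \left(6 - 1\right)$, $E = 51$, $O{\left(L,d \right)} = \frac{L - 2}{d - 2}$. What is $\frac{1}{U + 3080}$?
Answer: $\frac{9}{36800} \approx 0.00024457$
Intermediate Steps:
$O{\left(L,d \right)} = \frac{-2 + L}{-2 + d}$
$U = \frac{9080}{9}$ ($U = \left(\frac{-2 + 7}{-2 - 7} + 51\right) 4 \left(6 - 1\right) = \left(\frac{1}{-9} \cdot 5 + 51\right) 4 \cdot 5 = \left(\left(- \frac{1}{9}\right) 5 + 51\right) 20 = \left(- \frac{5}{9} + 51\right) 20 = \frac{454}{9} \cdot 20 = \frac{9080}{9} \approx 1008.9$)
$\frac{1}{U + 3080} = \frac{1}{\frac{9080}{9} + 3080} = \frac{1}{\frac{36800}{9}} = \frac{9}{36800}$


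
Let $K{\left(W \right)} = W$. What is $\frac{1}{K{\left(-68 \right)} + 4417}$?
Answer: $\frac{1}{4349} \approx 0.00022994$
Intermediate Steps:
$\frac{1}{K{\left(-68 \right)} + 4417} = \frac{1}{-68 + 4417} = \frac{1}{4349}$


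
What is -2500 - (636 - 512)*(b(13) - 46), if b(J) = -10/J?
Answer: 42892/13 ≈ 3299.4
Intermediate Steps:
-2500 - (636 - 512)*(b(13) - 46) = -2500 - (636 - 512)*(-10/13 - 46) = -2500 - 124*(-10*1/13 - 46) = -2500 - 124*(-10/13 - 46) = -2500 - 124*(-608)/13 = -2500 - 1*(-75392/13) = -2500 + 75392/13 = 42892/13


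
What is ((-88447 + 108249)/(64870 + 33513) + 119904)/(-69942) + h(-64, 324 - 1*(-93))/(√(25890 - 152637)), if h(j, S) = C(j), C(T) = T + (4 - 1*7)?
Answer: -5898267517/3440551893 + 67*I*√14083/42249 ≈ -1.7143 + 0.18819*I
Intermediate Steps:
C(T) = -3 + T (C(T) = T + (4 - 7) = T - 3 = -3 + T)
h(j, S) = -3 + j
((-88447 + 108249)/(64870 + 33513) + 119904)/(-69942) + h(-64, 324 - 1*(-93))/(√(25890 - 152637)) = ((-88447 + 108249)/(64870 + 33513) + 119904)/(-69942) + (-3 - 64)/(√(25890 - 152637)) = (19802/98383 + 119904)*(-1/69942) - 67*(-I*√14083/42249) = (19802*(1/98383) + 119904)*(-1/69942) - 67*(-I*√14083/42249) = (19802/98383 + 119904)*(-1/69942) - (-67)*I*√14083/42249 = (11796535034/98383)*(-1/69942) + 67*I*√14083/42249 = -5898267517/3440551893 + 67*I*√14083/42249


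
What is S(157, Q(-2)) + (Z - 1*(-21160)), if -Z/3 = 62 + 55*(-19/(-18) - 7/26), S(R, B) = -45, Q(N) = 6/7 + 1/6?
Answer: 811171/39 ≈ 20799.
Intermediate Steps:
Q(N) = 43/42 (Q(N) = 6*(1/7) + 1*(1/6) = 6/7 + 1/6 = 43/42)
Z = -12314/39 (Z = -3*(62 + 55*(-19/(-18) - 7/26)) = -3*(62 + 55*(-19*(-1/18) - 7*1/26)) = -3*(62 + 55*(19/18 - 7/26)) = -3*(62 + 55*(92/117)) = -3*(62 + 5060/117) = -3*12314/117 = -12314/39 ≈ -315.74)
S(157, Q(-2)) + (Z - 1*(-21160)) = -45 + (-12314/39 - 1*(-21160)) = -45 + (-12314/39 + 21160) = -45 + 812926/39 = 811171/39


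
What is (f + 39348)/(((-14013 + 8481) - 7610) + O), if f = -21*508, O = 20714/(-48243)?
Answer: -69180462/31701511 ≈ -2.1822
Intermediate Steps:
O = -20714/48243 (O = 20714*(-1/48243) = -20714/48243 ≈ -0.42937)
f = -10668
(f + 39348)/(((-14013 + 8481) - 7610) + O) = (-10668 + 39348)/(((-14013 + 8481) - 7610) - 20714/48243) = 28680/((-5532 - 7610) - 20714/48243) = 28680/(-13142 - 20714/48243) = 28680/(-634030220/48243) = 28680*(-48243/634030220) = -69180462/31701511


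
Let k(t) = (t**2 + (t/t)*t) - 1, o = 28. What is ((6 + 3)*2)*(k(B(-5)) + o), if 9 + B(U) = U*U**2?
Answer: 321282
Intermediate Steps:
B(U) = -9 + U**3 (B(U) = -9 + U*U**2 = -9 + U**3)
k(t) = -1 + t + t**2 (k(t) = (t**2 + 1*t) - 1 = (t**2 + t) - 1 = (t + t**2) - 1 = -1 + t + t**2)
((6 + 3)*2)*(k(B(-5)) + o) = ((6 + 3)*2)*((-1 + (-9 + (-5)**3) + (-9 + (-5)**3)**2) + 28) = (9*2)*((-1 + (-9 - 125) + (-9 - 125)**2) + 28) = 18*((-1 - 134 + (-134)**2) + 28) = 18*((-1 - 134 + 17956) + 28) = 18*(17821 + 28) = 18*17849 = 321282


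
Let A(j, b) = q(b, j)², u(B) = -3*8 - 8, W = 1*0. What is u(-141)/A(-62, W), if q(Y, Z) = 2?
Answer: -8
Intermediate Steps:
W = 0
u(B) = -32 (u(B) = -24 - 8 = -32)
A(j, b) = 4 (A(j, b) = 2² = 4)
u(-141)/A(-62, W) = -32/4 = -32*¼ = -8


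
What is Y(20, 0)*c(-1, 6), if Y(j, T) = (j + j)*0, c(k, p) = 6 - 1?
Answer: 0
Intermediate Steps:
c(k, p) = 5
Y(j, T) = 0 (Y(j, T) = (2*j)*0 = 0)
Y(20, 0)*c(-1, 6) = 0*5 = 0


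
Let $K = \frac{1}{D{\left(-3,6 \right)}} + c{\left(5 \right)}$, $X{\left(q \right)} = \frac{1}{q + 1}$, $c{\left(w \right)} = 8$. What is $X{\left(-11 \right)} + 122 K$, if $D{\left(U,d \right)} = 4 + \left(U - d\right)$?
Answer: $\frac{1903}{2} \approx 951.5$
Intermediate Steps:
$D{\left(U,d \right)} = 4 + U - d$
$X{\left(q \right)} = \frac{1}{1 + q}$
$K = \frac{39}{5}$ ($K = \frac{1}{4 - 3 - 6} + 8 = \frac{1}{-5} + 8 = - \frac{1}{5} + 8 = \frac{39}{5} \approx 7.8$)
$X{\left(-11 \right)} + 122 K = \frac{1}{1 - 11} + 122 \cdot \frac{39}{5} = \frac{1}{-10} + \frac{4758}{5} = - \frac{1}{10} + \frac{4758}{5} = \frac{1903}{2}$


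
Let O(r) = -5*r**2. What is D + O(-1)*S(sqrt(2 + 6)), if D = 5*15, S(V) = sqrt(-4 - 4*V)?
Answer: 75 - 10*I*sqrt(1 + 2*sqrt(2)) ≈ 75.0 - 19.566*I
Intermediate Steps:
D = 75
D + O(-1)*S(sqrt(2 + 6)) = 75 + (-5*(-1)**2)*(2*sqrt(-1 - sqrt(2 + 6))) = 75 + (-5*1)*(2*sqrt(-1 - sqrt(8))) = 75 - 10*sqrt(-1 - 2*sqrt(2))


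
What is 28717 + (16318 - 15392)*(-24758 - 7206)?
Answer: -29569947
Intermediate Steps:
28717 + (16318 - 15392)*(-24758 - 7206) = 28717 + 926*(-31964) = 28717 - 29598664 = -29569947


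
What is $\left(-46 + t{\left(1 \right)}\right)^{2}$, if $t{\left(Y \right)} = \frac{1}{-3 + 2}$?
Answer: $2209$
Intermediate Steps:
$t{\left(Y \right)} = -1$ ($t{\left(Y \right)} = \frac{1}{-1} = -1$)
$\left(-46 + t{\left(1 \right)}\right)^{2} = \left(-46 - 1\right)^{2} = \left(-47\right)^{2} = 2209$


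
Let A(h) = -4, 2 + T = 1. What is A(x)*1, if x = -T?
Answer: -4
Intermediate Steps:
T = -1 (T = -2 + 1 = -1)
x = 1 (x = -1*(-1) = 1)
A(x)*1 = -4*1 = -4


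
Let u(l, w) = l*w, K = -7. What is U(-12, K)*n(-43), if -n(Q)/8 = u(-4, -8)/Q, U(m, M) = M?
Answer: -1792/43 ≈ -41.674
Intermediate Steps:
n(Q) = -256/Q (n(Q) = -8*(-4*(-8))/Q = -256/Q)
U(-12, K)*n(-43) = -(-1792)/(-43) = -(-1792)*(-1)/43 = -7*256/43 = -1792/43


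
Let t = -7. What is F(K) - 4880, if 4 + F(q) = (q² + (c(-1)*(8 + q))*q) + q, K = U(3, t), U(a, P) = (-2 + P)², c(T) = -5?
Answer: -34287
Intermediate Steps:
K = 81 (K = (-2 - 7)² = (-9)² = 81)
F(q) = -4 + q + q² + q*(-40 - 5*q) (F(q) = -4 + ((q² + (-5*(8 + q))*q) + q) = -4 + ((q² + (-40 - 5*q)*q) + q) = -4 + ((q² + q*(-40 - 5*q)) + q) = -4 + (q + q² + q*(-40 - 5*q)) = -4 + q + q² + q*(-40 - 5*q))
F(K) - 4880 = (-4 - 39*81 - 4*81²) - 4880 = (-4 - 3159 - 4*6561) - 4880 = (-4 - 3159 - 26244) - 4880 = -29407 - 4880 = -34287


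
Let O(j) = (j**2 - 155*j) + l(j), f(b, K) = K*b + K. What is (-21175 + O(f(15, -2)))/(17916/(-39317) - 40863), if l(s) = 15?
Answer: 596674792/1606628487 ≈ 0.37138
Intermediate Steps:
f(b, K) = K + K*b
O(j) = 15 + j**2 - 155*j (O(j) = (j**2 - 155*j) + 15 = 15 + j**2 - 155*j)
(-21175 + O(f(15, -2)))/(17916/(-39317) - 40863) = (-21175 + (15 + (-2*(1 + 15))**2 - (-310)*(1 + 15)))/(17916/(-39317) - 40863) = (-21175 + (15 + (-2*16)**2 - (-310)*16))/(17916*(-1/39317) - 40863) = (-21175 + (15 + (-32)**2 - 155*(-32)))/(-17916/39317 - 40863) = (-21175 + (15 + 1024 + 4960))/(-1606628487/39317) = (-21175 + 5999)*(-39317/1606628487) = -15176*(-39317/1606628487) = 596674792/1606628487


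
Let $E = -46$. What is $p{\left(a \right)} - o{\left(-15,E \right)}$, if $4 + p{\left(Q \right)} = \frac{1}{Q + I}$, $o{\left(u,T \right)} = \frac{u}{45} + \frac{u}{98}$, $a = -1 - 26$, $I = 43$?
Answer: $- \frac{8117}{2352} \approx -3.4511$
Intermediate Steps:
$a = -27$ ($a = -1 - 26 = -27$)
$o{\left(u,T \right)} = \frac{143 u}{4410}$ ($o{\left(u,T \right)} = u \frac{1}{45} + u \frac{1}{98} = \frac{u}{45} + \frac{u}{98} = \frac{143 u}{4410}$)
$p{\left(Q \right)} = -4 + \frac{1}{43 + Q}$ ($p{\left(Q \right)} = -4 + \frac{1}{Q + 43} = -4 + \frac{1}{43 + Q}$)
$p{\left(a \right)} - o{\left(-15,E \right)} = \frac{-171 - -108}{43 - 27} - \frac{143}{4410} \left(-15\right) = \frac{-171 + 108}{16} - - \frac{143}{294} = \frac{1}{16} \left(-63\right) + \frac{143}{294} = - \frac{63}{16} + \frac{143}{294} = - \frac{8117}{2352}$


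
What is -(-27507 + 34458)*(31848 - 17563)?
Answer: -99295035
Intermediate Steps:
-(-27507 + 34458)*(31848 - 17563) = -6951*14285 = -1*99295035 = -99295035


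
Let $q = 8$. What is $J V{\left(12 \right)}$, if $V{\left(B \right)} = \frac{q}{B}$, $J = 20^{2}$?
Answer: $\frac{800}{3} \approx 266.67$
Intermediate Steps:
$J = 400$
$V{\left(B \right)} = \frac{8}{B}$
$J V{\left(12 \right)} = 400 \cdot \frac{8}{12} = 400 \cdot 8 \cdot \frac{1}{12} = 400 \cdot \frac{2}{3} = \frac{800}{3}$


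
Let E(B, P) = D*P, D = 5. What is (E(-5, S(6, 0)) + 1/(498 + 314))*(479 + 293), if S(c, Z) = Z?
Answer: 193/203 ≈ 0.95074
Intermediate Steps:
E(B, P) = 5*P
(E(-5, S(6, 0)) + 1/(498 + 314))*(479 + 293) = (5*0 + 1/(498 + 314))*(479 + 293) = (0 + 1/812)*772 = (1/812)*772 = 193/203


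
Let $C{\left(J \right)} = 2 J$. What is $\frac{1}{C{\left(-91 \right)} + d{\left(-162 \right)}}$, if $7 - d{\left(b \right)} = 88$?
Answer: $- \frac{1}{263} \approx -0.0038023$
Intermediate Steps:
$d{\left(b \right)} = -81$ ($d{\left(b \right)} = 7 - 88 = -81$)
$\frac{1}{C{\left(-91 \right)} + d{\left(-162 \right)}} = \frac{1}{2 \left(-91\right) - 81} = \frac{1}{-182 - 81} = \frac{1}{-263} = - \frac{1}{263}$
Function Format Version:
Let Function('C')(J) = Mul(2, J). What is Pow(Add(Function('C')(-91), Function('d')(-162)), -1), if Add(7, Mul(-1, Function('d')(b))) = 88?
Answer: Rational(-1, 263) ≈ -0.0038023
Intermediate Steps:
Function('d')(b) = -81 (Function('d')(b) = Add(7, Mul(-1, 88)) = Add(7, -88) = -81)
Pow(Add(Function('C')(-91), Function('d')(-162)), -1) = Pow(Add(Mul(2, -91), -81), -1) = Pow(Add(-182, -81), -1) = Pow(-263, -1) = Rational(-1, 263)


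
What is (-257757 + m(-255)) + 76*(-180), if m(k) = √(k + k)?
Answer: -271437 + I*√510 ≈ -2.7144e+5 + 22.583*I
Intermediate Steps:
m(k) = √2*√k (m(k) = √(2*k) = √2*√k)
(-257757 + m(-255)) + 76*(-180) = (-257757 + √2*√(-255)) + 76*(-180) = (-257757 + √2*(I*√255)) - 13680 = (-257757 + I*√510) - 13680 = -271437 + I*√510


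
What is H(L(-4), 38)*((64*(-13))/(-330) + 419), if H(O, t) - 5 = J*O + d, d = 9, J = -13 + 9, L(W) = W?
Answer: 139102/11 ≈ 12646.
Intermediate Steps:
J = -4
H(O, t) = 14 - 4*O (H(O, t) = 5 + (-4*O + 9) = 5 + (9 - 4*O) = 14 - 4*O)
H(L(-4), 38)*((64*(-13))/(-330) + 419) = (14 - 4*(-4))*((64*(-13))/(-330) + 419) = (14 + 16)*(-832*(-1/330) + 419) = 30*(416/165 + 419) = 30*(69551/165) = 139102/11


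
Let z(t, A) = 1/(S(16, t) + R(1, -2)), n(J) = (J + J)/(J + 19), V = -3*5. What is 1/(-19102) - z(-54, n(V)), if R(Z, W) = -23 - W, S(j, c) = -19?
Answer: 9531/382040 ≈ 0.024948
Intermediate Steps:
V = -15
n(J) = 2*J/(19 + J) (n(J) = (2*J)/(19 + J) = 2*J/(19 + J))
z(t, A) = -1/40 (z(t, A) = 1/(-19 + (-23 - 1*(-2))) = 1/(-19 + (-23 + 2)) = 1/(-19 - 21) = 1/(-40) = -1/40)
1/(-19102) - z(-54, n(V)) = 1/(-19102) - 1*(-1/40) = -1/19102 + 1/40 = 9531/382040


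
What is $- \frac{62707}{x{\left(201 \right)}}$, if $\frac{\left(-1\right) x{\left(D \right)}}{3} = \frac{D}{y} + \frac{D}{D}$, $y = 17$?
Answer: $\frac{1066019}{654} \approx 1630.0$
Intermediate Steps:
$x{\left(D \right)} = -3 - \frac{3 D}{17}$ ($x{\left(D \right)} = - 3 \left(\frac{D}{17} + \frac{D}{D}\right) = - 3 \left(D \frac{1}{17} + 1\right) = - 3 \left(\frac{D}{17} + 1\right) = - 3 \left(1 + \frac{D}{17}\right) = -3 - \frac{3 D}{17}$)
$- \frac{62707}{x{\left(201 \right)}} = - \frac{62707}{-3 - \frac{603}{17}} = - \frac{62707}{- \frac{654}{17}} = \left(-62707\right) \left(- \frac{17}{654}\right) = \frac{1066019}{654}$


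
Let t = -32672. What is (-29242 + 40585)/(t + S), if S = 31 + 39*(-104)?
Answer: -11343/36697 ≈ -0.30910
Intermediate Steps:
S = -4025 (S = 31 - 4056 = -4025)
(-29242 + 40585)/(t + S) = (-29242 + 40585)/(-32672 - 4025) = 11343/(-36697) = 11343*(-1/36697) = -11343/36697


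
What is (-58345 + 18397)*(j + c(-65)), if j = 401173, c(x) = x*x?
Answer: -16194839304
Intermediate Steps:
c(x) = x²
(-58345 + 18397)*(j + c(-65)) = (-58345 + 18397)*(401173 + (-65)²) = -39948*(401173 + 4225) = -39948*405398 = -16194839304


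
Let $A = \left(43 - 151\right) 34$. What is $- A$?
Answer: $3672$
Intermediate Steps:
$A = -3672$ ($A = \left(-108\right) 34 = -3672$)
$- A = \left(-1\right) \left(-3672\right) = 3672$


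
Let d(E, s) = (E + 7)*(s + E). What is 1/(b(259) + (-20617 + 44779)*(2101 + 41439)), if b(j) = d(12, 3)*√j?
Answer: 10019176/10540308210292125 - 19*√259/73782157472044875 ≈ 9.5055e-10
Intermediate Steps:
d(E, s) = (7 + E)*(E + s)
b(j) = 285*√j (b(j) = (12² + 7*12 + 7*3 + 12*3)*√j = (144 + 84 + 21 + 36)*√j = 285*√j)
1/(b(259) + (-20617 + 44779)*(2101 + 41439)) = 1/(285*√259 + (-20617 + 44779)*(2101 + 41439)) = 1/(285*√259 + 24162*43540) = 1/(285*√259 + 1052013480) = 1/(1052013480 + 285*√259)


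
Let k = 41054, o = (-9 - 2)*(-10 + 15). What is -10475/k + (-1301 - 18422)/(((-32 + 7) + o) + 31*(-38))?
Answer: 199132623/12911483 ≈ 15.423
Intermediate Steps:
o = -55 (o = -11*5 = -55)
-10475/k + (-1301 - 18422)/(((-32 + 7) + o) + 31*(-38)) = -10475/41054 + (-1301 - 18422)/(((-32 + 7) - 55) + 31*(-38)) = -10475*1/41054 - 19723/((-25 - 55) - 1178) = -10475/41054 - 19723/(-80 - 1178) = -10475/41054 - 19723/(-1258) = -10475/41054 - 19723*(-1/1258) = -10475/41054 + 19723/1258 = 199132623/12911483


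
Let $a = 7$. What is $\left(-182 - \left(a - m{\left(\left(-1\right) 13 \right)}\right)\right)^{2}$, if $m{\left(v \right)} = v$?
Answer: $40804$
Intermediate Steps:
$\left(-182 - \left(a - m{\left(\left(-1\right) 13 \right)}\right)\right)^{2} = \left(-182 - 20\right)^{2} = \left(-202\right)^{2} = 40804$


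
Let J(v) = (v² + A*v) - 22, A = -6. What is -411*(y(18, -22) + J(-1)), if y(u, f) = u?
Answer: -1233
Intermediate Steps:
J(v) = -22 + v² - 6*v (J(v) = (v² - 6*v) - 22 = -22 + v² - 6*v)
-411*(y(18, -22) + J(-1)) = -411*(18 + (-22 + (-1)² - 6*(-1))) = -411*(18 + (-22 + 1 + 6)) = -411*(18 - 15) = -411*3 = -1233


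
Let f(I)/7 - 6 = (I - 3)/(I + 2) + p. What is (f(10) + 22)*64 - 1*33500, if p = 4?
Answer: -82052/3 ≈ -27351.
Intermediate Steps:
f(I) = 70 + 7*(-3 + I)/(2 + I) (f(I) = 42 + 7*((I - 3)/(I + 2) + 4) = 42 + 7*((-3 + I)/(2 + I) + 4) = 42 + 7*(4 + (-3 + I)/(2 + I)) = 42 + (28 + 7*(-3 + I)/(2 + I)) = 70 + 7*(-3 + I)/(2 + I))
(f(10) + 22)*64 - 1*33500 = (7*(17 + 11*10)/(2 + 10) + 22)*64 - 1*33500 = (7*(17 + 110)/12 + 22)*64 - 33500 = (7*(1/12)*127 + 22)*64 - 33500 = (889/12 + 22)*64 - 33500 = (1153/12)*64 - 33500 = 18448/3 - 33500 = -82052/3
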